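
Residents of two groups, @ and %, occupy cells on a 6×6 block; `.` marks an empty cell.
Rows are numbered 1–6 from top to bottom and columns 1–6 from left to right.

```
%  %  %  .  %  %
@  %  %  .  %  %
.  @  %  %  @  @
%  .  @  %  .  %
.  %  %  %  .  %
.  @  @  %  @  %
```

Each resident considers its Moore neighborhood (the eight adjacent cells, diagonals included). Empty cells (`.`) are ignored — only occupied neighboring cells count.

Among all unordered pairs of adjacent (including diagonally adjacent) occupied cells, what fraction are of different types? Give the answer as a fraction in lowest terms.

Scan each occupied cell's neighbors to the right and below (and the two forward diagonals) so each pair is counted once.
Row 1: %(1,1)–%(1,2)= %(1,1)–@(2,1)≠ %(1,1)–%(2,2)= %(1,2)–%(1,3)= %(1,2)–%(2,2)= %(1,2)–%(2,3)= %(1,2)–@(2,1)≠ %(1,3)–%(2,3)= %(1,3)–%(2,2)= %(1,5)–%(1,6)= %(1,5)–%(2,5)= %(1,5)–%(2,6)= %(1,6)–%(2,6)= %(1,6)–%(2,5)=  → 2/14 unlike.
Row 2: @(2,1)–%(2,2)≠ @(2,1)–@(3,2)= %(2,2)–%(2,3)= %(2,2)–@(3,2)≠ %(2,2)–%(3,3)= %(2,3)–%(3,3)= %(2,3)–%(3,4)= %(2,3)–@(3,2)≠ %(2,5)–%(2,6)= %(2,5)–@(3,5)≠ %(2,5)–@(3,6)≠ %(2,5)–%(3,4)= %(2,6)–@(3,6)≠ %(2,6)–@(3,5)≠  → 7/14 unlike.
Row 3: @(3,2)–%(3,3)≠ @(3,2)–@(4,3)= @(3,2)–%(4,1)≠ %(3,3)–%(3,4)= %(3,3)–@(4,3)≠ %(3,3)–%(4,4)= %(3,4)–@(3,5)≠ %(3,4)–%(4,4)= %(3,4)–@(4,3)≠ @(3,5)–@(3,6)= @(3,5)–%(4,6)≠ @(3,5)–%(4,4)≠ @(3,6)–%(4,6)≠  → 8/13 unlike.
Row 4: %(4,1)–%(5,2)= @(4,3)–%(4,4)≠ @(4,3)–%(5,3)≠ @(4,3)–%(5,4)≠ @(4,3)–%(5,2)≠ %(4,4)–%(5,4)= %(4,4)–%(5,3)= %(4,6)–%(5,6)=  → 4/8 unlike.
Row 5: %(5,2)–%(5,3)= %(5,2)–@(6,2)≠ %(5,2)–@(6,3)≠ %(5,3)–%(5,4)= %(5,3)–@(6,3)≠ %(5,3)–%(6,4)= %(5,3)–@(6,2)≠ %(5,4)–%(6,4)= %(5,4)–@(6,5)≠ %(5,4)–@(6,3)≠ %(5,6)–%(6,6)= %(5,6)–@(6,5)≠  → 7/12 unlike.
Row 6: @(6,2)–@(6,3)= @(6,3)–%(6,4)≠ %(6,4)–@(6,5)≠ @(6,5)–%(6,6)≠  → 3/4 unlike.
Total adjacent occupied pairs: 65; unlike-type pairs: 31.
31/65 is already in lowest terms.

31/65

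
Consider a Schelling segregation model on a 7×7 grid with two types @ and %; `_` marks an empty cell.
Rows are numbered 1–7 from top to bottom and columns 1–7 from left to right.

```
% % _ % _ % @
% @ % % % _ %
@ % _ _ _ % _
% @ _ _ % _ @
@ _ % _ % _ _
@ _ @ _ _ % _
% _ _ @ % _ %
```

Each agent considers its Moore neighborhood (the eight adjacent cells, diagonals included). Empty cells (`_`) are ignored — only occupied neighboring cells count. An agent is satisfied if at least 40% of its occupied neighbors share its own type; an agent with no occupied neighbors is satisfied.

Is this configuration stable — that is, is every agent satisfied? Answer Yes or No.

No

(1,1)% 2/3 satisfied
(1,2)% 3/4 satisfied
(1,4)% 3/3 satisfied
(1,6)% 2/3 satisfied
(1,7)@ 0/2 not
(2,1)% 3/5 satisfied
(2,2)@ 1/6 not
(2,3)% 4/5 satisfied
(2,4)% 3/3 satisfied
(2,5)% 4/4 satisfied
(2,7)% 2/3 satisfied
(3,1)@ 2/5 satisfied
(3,2)% 3/6 satisfied
(3,6)% 3/4 satisfied
(4,1)% 1/4 not
(4,2)@ 2/5 satisfied
(4,5)% 2/2 satisfied
(4,7)@ 0/1 not
(5,1)@ 2/3 satisfied
(5,3)% 0/2 not
(5,5)% 2/2 satisfied
(6,1)@ 1/2 satisfied
(6,3)@ 1/2 satisfied
(6,6)% 3/3 satisfied
(7,1)% 0/1 not
(7,4)@ 1/2 satisfied
(7,5)% 1/2 satisfied
(7,7)% 1/1 satisfied
For instance (1,7) has only 0/2 same-type neighbors, below 2/5.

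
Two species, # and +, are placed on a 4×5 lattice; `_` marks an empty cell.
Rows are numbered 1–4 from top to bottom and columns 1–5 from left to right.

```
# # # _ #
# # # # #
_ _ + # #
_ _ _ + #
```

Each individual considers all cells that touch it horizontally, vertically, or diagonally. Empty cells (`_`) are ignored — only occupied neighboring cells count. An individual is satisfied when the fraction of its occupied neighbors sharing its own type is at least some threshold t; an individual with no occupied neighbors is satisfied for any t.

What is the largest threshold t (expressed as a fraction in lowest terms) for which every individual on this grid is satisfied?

1/5

Row 1: (1,1)# 3/3 · (1,2)# 5/5 · (1,3)# 4/4 · (1,5)# 2/2
Row 2: (2,1)# 3/3 · (2,2)# 5/6 · (2,3)# 5/6 · (2,4)# 6/7 · (2,5)# 4/4
Row 3: (3,3)+ 1/5 · (3,4)# 5/7 · (3,5)# 4/5
Row 4: (4,4)+ 1/4 · (4,5)# 2/3
The smallest same-type fraction is 1/5 at (3,3), which reduces to 1/5. Any threshold above that leaves this individual unsatisfied.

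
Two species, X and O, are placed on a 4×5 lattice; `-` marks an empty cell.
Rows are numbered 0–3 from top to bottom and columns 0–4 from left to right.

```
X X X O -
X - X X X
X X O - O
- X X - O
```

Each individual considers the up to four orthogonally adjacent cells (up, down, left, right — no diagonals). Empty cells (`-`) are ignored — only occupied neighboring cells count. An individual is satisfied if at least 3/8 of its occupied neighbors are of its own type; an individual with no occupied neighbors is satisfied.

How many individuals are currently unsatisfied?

2

Row 0: (0,0)X 2/2 ✓ · (0,1)X 2/2 ✓ · (0,2)X 2/3 ✓ · (0,3)O 0/2 ✗
Row 1: (1,0)X 2/2 ✓ · (1,2)X 2/3 ✓ · (1,3)X 2/3 ✓ · (1,4)X 1/2 ✓
Row 2: (2,0)X 2/2 ✓ · (2,1)X 2/3 ✓ · (2,2)O 0/3 ✗ · (2,4)O 1/2 ✓
Row 3: (3,1)X 2/2 ✓ · (3,2)X 1/2 ✓ · (3,4)O 1/1 ✓
Unsatisfied: (0,3), (2,2) — 2 in total.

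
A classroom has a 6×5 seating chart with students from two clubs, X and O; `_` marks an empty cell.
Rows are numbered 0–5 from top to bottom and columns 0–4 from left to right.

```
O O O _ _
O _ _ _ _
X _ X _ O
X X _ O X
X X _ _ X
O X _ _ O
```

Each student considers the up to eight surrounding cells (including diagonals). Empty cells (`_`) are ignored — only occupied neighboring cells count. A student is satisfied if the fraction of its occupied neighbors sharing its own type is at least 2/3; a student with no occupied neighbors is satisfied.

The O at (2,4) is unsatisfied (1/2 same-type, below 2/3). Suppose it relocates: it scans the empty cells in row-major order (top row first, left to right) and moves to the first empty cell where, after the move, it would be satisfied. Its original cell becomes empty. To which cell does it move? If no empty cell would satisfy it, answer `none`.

(0,3)

Vacating (2,4). Empty cells in order:
  (0,3): 1/1 same-type → satisfied — stop here.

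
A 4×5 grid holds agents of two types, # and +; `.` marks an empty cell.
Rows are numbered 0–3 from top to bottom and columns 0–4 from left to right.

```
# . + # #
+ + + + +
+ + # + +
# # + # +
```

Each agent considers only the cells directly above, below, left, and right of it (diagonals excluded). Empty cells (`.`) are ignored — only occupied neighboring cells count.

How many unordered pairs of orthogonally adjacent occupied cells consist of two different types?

Scan each occupied cell's neighbors to the right and below so each pair is counted once.
Row 0: #(0,0)–+(1,0)≠ +(0,2)–#(0,3)≠ +(0,2)–+(1,2)= #(0,3)–#(0,4)= #(0,3)–+(1,3)≠ #(0,4)–+(1,4)≠  → 4/6 unlike.
Row 1: +(1,0)–+(1,1)= +(1,0)–+(2,0)= +(1,1)–+(1,2)= +(1,1)–+(2,1)= +(1,2)–+(1,3)= +(1,2)–#(2,2)≠ +(1,3)–+(1,4)= +(1,3)–+(2,3)= +(1,4)–+(2,4)=  → 1/9 unlike.
Row 2: +(2,0)–+(2,1)= +(2,0)–#(3,0)≠ +(2,1)–#(2,2)≠ +(2,1)–#(3,1)≠ #(2,2)–+(2,3)≠ #(2,2)–+(3,2)≠ +(2,3)–+(2,4)= +(2,3)–#(3,3)≠ +(2,4)–+(3,4)=  → 6/9 unlike.
Row 3: #(3,0)–#(3,1)= #(3,1)–+(3,2)≠ +(3,2)–#(3,3)≠ #(3,3)–+(3,4)≠  → 3/4 unlike.
Total adjacent occupied pairs: 28; unlike-type pairs: 14.

14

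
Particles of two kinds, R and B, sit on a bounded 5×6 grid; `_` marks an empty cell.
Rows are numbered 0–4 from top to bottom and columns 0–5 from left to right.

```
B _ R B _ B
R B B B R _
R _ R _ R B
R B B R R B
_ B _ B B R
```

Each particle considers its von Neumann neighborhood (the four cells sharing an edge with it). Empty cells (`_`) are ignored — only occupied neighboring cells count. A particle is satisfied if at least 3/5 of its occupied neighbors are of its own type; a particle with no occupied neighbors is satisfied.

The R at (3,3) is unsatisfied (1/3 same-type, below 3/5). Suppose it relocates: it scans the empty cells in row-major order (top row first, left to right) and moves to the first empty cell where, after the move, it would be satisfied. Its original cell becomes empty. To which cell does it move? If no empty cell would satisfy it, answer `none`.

(2,3)

Vacating (3,3). Empty cells in order:
  (0,1): 1/3 same-type → still unsatisfied.
  (0,4): 1/3 same-type → still unsatisfied.
  (1,5): 1/3 same-type → still unsatisfied.
  (2,1): 2/4 same-type → still unsatisfied.
  (2,3): 2/3 same-type → satisfied — stop here.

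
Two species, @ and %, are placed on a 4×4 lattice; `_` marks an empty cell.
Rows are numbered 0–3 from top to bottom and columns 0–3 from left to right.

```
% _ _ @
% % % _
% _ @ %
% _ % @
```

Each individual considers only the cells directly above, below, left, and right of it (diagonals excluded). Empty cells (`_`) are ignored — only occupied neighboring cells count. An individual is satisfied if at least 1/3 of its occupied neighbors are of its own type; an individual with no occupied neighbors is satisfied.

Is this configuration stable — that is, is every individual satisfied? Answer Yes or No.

No

(0,0)% 1/1 satisfied
(0,3)@ 0/0 satisfied
(1,0)% 3/3 satisfied
(1,1)% 2/2 satisfied
(1,2)% 1/2 satisfied
(2,0)% 2/2 satisfied
(2,2)@ 0/3 not
(2,3)% 0/2 not
(3,0)% 1/1 satisfied
(3,2)% 0/2 not
(3,3)@ 0/2 not
For instance (2,2) has only 0/3 same-type neighbors, below 1/3.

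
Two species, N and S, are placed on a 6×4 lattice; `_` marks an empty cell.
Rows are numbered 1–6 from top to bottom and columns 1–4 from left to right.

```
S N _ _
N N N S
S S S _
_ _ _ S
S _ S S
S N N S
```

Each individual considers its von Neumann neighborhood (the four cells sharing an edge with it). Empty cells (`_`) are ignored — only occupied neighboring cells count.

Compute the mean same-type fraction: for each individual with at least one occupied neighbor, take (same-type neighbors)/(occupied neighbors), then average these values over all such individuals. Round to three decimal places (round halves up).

0.525

Row 1: (1,1)S 0/2 · (1,2)N 1/2
Row 2: (2,1)N 1/3 · (2,2)N 3/4 · (2,3)N 1/3 · (2,4)S 0/1
Row 3: (3,1)S 1/2 · (3,2)S 2/3 · (3,3)S 1/2
Row 4: (4,4)S 1/1
Row 5: (5,1)S 1/1 · (5,3)S 1/2 · (5,4)S 3/3
Row 6: (6,1)S 1/2 · (6,2)N 1/2 · (6,3)N 1/3 · (6,4)S 1/2
Sum over 17 individuals: 0/2 + 1/2 + 1/3 + 3/4 + 1/3 + 0/1 + 1/2 + 2/3 + 1/2 + 1/1 + 1/1 + 1/2 + 3/3 + 1/2 + 1/2 + 1/3 + 1/2 = 107/12; mean = 107/12 ÷ 17 = 107/204 = 0.524509… → 0.525.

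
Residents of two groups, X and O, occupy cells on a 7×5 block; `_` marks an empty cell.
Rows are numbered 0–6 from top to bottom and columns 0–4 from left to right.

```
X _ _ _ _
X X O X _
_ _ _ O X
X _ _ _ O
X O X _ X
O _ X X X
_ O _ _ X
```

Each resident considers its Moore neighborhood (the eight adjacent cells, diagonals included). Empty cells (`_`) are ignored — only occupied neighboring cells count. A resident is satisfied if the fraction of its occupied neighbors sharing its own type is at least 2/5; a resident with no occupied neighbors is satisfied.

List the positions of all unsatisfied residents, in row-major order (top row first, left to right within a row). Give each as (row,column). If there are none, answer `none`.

(1,2), (1,3), (2,4), (3,4), (4,0), (4,1)

(0,0)X 2/2 satisfied
(1,0)X 2/2 satisfied
(1,1)X 2/3 satisfied
(1,2)O 1/3 not
(1,3)X 1/3 not
(2,3)O 2/4 satisfied
(2,4)X 1/3 not
(3,0)X 1/2 satisfied
(3,4)O 1/3 not
(4,0)X 1/3 not
(4,1)O 1/5 not
(4,2)X 2/3 satisfied
(4,4)X 2/3 satisfied
(5,0)O 2/3 satisfied
(5,2)X 2/4 satisfied
(5,3)X 5/5 satisfied
(5,4)X 3/3 satisfied
(6,1)O 1/2 satisfied
(6,4)X 2/2 satisfied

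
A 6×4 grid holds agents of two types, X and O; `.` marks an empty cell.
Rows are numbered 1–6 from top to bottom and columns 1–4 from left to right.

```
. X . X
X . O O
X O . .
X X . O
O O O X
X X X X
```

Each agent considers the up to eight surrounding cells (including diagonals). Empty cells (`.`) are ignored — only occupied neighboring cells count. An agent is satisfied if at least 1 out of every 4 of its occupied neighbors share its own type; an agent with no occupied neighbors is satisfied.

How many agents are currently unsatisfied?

(1,2)X 1/2 ok
(1,4)X 0/2 unhappy
(2,1)X 2/3 ok
(2,3)O 2/4 ok
(2,4)O 1/2 ok
(3,1)X 3/4 ok
(3,2)O 1/5 unhappy
(4,1)X 2/5 ok
(4,2)X 2/6 ok
(4,4)O 1/2 ok
(5,1)O 1/5 unhappy
(5,2)O 2/7 ok
(5,3)O 2/7 ok
(5,4)X 2/4 ok
(6,1)X 1/3 ok
(6,2)X 2/5 ok
(6,3)X 3/5 ok
(6,4)X 2/3 ok
Unsatisfied: (1,4), (3,2), (5,1) — 3 in total.

3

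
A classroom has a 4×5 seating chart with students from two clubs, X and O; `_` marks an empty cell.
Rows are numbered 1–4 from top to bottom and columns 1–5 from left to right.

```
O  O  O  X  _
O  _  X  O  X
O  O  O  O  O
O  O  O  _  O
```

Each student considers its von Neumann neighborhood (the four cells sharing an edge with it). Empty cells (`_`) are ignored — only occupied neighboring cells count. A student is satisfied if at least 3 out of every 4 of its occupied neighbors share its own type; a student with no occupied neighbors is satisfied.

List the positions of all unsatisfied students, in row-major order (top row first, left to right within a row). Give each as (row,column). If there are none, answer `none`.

(1,3), (1,4), (2,3), (2,4), (2,5), (3,5)

Row 1: (1,1)O 2/2 ok · (1,2)O 2/2 ok · (1,3)O 1/3 unhappy · (1,4)X 0/2 unhappy
Row 2: (2,1)O 2/2 ok · (2,3)X 0/3 unhappy · (2,4)O 1/4 unhappy · (2,5)X 0/2 unhappy
Row 3: (3,1)O 3/3 ok · (3,2)O 3/3 ok · (3,3)O 3/4 ok · (3,4)O 3/3 ok · (3,5)O 2/3 unhappy
Row 4: (4,1)O 2/2 ok · (4,2)O 3/3 ok · (4,3)O 2/2 ok · (4,5)O 1/1 ok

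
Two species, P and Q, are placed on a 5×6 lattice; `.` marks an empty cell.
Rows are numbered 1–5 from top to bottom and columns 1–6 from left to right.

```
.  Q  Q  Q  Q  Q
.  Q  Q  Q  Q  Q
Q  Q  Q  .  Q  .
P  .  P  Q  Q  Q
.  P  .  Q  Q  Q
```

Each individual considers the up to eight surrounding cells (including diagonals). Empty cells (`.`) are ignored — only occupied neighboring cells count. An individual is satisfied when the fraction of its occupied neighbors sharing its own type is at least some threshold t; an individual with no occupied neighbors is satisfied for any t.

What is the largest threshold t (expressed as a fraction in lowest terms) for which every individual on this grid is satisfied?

Row 1: (1,2)Q 3/3 · (1,3)Q 5/5 · (1,4)Q 5/5 · (1,5)Q 5/5 · (1,6)Q 3/3
Row 2: (2,2)Q 6/6 · (2,3)Q 7/7 · (2,4)Q 7/7 · (2,5)Q 6/6 · (2,6)Q 4/4
Row 3: (3,1)Q 2/3 · (3,2)Q 4/6 · (3,3)Q 5/6 · (3,5)Q 6/6
Row 4: (4,1)P 1/3 · (4,3)P 1/5 · (4,4)Q 5/6 · (4,5)Q 6/6 · (4,6)Q 4/4
Row 5: (5,2)P 2/2 · (5,4)Q 3/4 · (5,5)Q 5/5 · (5,6)Q 3/3
The smallest same-type fraction is 1/5 at (4,3), which reduces to 1/5. Any threshold above that leaves this individual unsatisfied.

1/5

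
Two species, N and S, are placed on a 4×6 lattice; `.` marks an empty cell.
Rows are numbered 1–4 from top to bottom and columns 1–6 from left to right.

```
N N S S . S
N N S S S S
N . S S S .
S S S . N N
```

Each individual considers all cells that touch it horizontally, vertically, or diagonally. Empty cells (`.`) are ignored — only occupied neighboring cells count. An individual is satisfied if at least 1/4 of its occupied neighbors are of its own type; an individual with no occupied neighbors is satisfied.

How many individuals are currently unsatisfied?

0

Row 1: (1,1)N 3/3 ok · (1,2)N 3/5 ok · (1,3)S 3/5 ok · (1,4)S 4/4 ok · (1,6)S 2/2 ok
Row 2: (2,1)N 4/4 ok · (2,2)N 4/7 ok · (2,3)S 5/7 ok · (2,4)S 7/7 ok · (2,5)S 6/6 ok · (2,6)S 3/3 ok
Row 3: (3,1)N 2/4 ok · (3,3)S 5/6 ok · (3,4)S 6/7 ok · (3,5)S 4/6 ok
Row 4: (4,1)S 1/2 ok · (4,2)S 3/4 ok · (4,3)S 3/3 ok · (4,5)N 1/3 ok · (4,6)N 1/2 ok
Every one meets the threshold.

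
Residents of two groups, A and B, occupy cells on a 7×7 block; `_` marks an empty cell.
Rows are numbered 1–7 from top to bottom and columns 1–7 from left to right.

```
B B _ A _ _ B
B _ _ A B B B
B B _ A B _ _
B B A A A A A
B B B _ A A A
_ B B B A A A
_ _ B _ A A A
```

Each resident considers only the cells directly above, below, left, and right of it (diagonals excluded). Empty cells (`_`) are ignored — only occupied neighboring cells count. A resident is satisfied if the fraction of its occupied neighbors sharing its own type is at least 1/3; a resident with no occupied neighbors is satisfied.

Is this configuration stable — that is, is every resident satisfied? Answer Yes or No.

Row 1: (1,1)B 2/2 ok · (1,2)B 1/1 ok · (1,4)A 1/1 ok · (1,7)B 1/1 ok
Row 2: (2,1)B 2/2 ok · (2,4)A 2/3 ok · (2,5)B 2/3 ok · (2,6)B 2/2 ok · (2,7)B 2/2 ok
Row 3: (3,1)B 3/3 ok · (3,2)B 2/2 ok · (3,4)A 2/3 ok · (3,5)B 1/3 ok
Row 4: (4,1)B 3/3 ok · (4,2)B 3/4 ok · (4,3)A 1/3 ok · (4,4)A 3/3 ok · (4,5)A 3/4 ok · (4,6)A 3/3 ok · (4,7)A 2/2 ok
Row 5: (5,1)B 2/2 ok · (5,2)B 4/4 ok · (5,3)B 2/3 ok · (5,5)A 3/3 ok · (5,6)A 4/4 ok · (5,7)A 3/3 ok
Row 6: (6,2)B 2/2 ok · (6,3)B 4/4 ok · (6,4)B 1/2 ok · (6,5)A 3/4 ok · (6,6)A 4/4 ok · (6,7)A 3/3 ok
Row 7: (7,3)B 1/1 ok · (7,5)A 2/2 ok · (7,6)A 3/3 ok · (7,7)A 2/2 ok
All meet the threshold, so the configuration is stable.

Yes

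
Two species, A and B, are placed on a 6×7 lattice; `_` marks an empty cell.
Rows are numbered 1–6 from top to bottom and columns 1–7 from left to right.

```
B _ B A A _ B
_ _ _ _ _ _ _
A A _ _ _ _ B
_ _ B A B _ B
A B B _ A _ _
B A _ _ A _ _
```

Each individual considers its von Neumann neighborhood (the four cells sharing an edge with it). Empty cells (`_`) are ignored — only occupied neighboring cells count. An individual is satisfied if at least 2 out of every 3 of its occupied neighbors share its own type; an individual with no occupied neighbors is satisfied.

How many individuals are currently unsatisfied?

(1,1)B 0/0 satisfied
(1,3)B 0/1 not
(1,4)A 1/2 not
(1,5)A 1/1 satisfied
(1,7)B 0/0 satisfied
(3,1)A 1/1 satisfied
(3,2)A 1/1 satisfied
(3,7)B 1/1 satisfied
(4,3)B 1/2 not
(4,4)A 0/2 not
(4,5)B 0/2 not
(4,7)B 1/1 satisfied
(5,1)A 0/2 not
(5,2)B 1/3 not
(5,3)B 2/2 satisfied
(5,5)A 1/2 not
(6,1)B 0/2 not
(6,2)A 0/2 not
(6,5)A 1/1 satisfied
Unsatisfied: (1,3), (1,4), (4,3), (4,4), (4,5), (5,1), (5,2), (5,5), (6,1), (6,2) — 10 in total.

10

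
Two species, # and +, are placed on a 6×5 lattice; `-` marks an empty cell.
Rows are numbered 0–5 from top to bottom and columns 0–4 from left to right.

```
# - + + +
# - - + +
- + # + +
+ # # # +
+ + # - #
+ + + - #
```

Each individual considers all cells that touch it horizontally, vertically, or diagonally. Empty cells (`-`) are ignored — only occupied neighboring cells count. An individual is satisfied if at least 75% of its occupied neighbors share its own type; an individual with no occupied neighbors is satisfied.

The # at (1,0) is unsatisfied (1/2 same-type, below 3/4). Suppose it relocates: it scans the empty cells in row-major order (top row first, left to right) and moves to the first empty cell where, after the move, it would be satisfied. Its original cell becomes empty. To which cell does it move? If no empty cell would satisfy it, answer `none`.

(5,3)

Vacating (1,0). Empty cells in order:
  (0,1): 1/2 same-type → still unsatisfied.
  (1,1): 2/4 same-type → still unsatisfied.
  (1,2): 1/6 same-type → still unsatisfied.
  (2,0): 1/3 same-type → still unsatisfied.
  (4,3): 5/7 same-type → still unsatisfied.
  (5,3): 3/4 same-type → satisfied — stop here.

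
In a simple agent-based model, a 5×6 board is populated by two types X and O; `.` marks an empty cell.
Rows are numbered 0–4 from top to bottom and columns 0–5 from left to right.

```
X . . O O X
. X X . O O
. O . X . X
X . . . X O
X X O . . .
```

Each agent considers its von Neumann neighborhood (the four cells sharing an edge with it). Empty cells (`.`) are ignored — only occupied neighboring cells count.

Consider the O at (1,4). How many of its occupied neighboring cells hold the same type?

2

Occupied neighbors of (1,4): (0,4)=O, (1,5)=O.
Same type (O): 2 of 2.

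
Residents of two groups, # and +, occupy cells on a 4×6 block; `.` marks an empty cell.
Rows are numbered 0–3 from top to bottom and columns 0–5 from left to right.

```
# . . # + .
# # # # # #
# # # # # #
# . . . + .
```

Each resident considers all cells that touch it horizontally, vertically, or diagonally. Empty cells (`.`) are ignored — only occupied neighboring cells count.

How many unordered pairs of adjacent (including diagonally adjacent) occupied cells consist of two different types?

Scan each occupied cell's neighbors to the right and below (and the two forward diagonals) so each pair is counted once.
From row 0: 4 unlike of 9 pairs (running 4/9).
From row 1: 0 unlike of 21 pairs (running 4/30).
From row 2: 3 unlike of 10 pairs (running 7/40).
Total adjacent occupied pairs: 40; unlike-type pairs: 7.

7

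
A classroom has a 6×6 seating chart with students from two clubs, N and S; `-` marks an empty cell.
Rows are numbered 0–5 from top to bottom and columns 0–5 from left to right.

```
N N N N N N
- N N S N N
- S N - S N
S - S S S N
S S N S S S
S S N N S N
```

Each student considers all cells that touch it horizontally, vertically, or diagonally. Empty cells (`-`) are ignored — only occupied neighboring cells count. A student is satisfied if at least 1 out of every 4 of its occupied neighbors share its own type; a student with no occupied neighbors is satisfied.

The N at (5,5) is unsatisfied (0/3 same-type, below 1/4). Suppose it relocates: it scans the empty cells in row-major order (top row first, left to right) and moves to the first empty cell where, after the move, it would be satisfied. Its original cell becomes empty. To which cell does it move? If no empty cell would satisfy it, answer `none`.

Vacating (5,5). Empty cells in order:
  (1,0): 3/4 same-type → satisfied — stop here.

(1,0)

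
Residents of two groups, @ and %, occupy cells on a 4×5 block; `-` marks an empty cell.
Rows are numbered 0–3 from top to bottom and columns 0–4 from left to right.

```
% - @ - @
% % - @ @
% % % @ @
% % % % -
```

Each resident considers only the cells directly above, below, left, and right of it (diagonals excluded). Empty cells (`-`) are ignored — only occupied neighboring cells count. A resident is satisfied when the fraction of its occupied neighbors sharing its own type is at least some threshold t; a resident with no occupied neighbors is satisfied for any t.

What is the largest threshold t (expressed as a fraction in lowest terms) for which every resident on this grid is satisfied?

1/2

(0,0)% 1/1
(0,2)@ — no occupied neighbors
(0,4)@ 1/1
(1,0)% 3/3
(1,1)% 2/2
(1,3)@ 2/2
(1,4)@ 3/3
(2,0)% 3/3
(2,1)% 4/4
(2,2)% 2/3
(2,3)@ 2/4
(2,4)@ 2/2
(3,0)% 2/2
(3,1)% 3/3
(3,2)% 3/3
(3,3)% 1/2
The smallest same-type fraction is 2/4 at (2,3), which reduces to 1/2. Any threshold above that leaves this resident unsatisfied.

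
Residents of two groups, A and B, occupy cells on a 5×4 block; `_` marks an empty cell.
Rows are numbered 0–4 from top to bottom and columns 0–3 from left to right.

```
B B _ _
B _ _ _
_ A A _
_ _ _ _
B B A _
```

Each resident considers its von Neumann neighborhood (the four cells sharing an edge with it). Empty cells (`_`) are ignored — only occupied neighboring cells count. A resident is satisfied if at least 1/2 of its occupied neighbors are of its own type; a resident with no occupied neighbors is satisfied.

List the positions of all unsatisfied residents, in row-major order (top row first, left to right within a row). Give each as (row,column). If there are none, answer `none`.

(0,0)B 2/2 satisfied
(0,1)B 1/1 satisfied
(1,0)B 1/1 satisfied
(2,1)A 1/1 satisfied
(2,2)A 1/1 satisfied
(4,0)B 1/1 satisfied
(4,1)B 1/2 satisfied
(4,2)A 0/1 not

(4,2)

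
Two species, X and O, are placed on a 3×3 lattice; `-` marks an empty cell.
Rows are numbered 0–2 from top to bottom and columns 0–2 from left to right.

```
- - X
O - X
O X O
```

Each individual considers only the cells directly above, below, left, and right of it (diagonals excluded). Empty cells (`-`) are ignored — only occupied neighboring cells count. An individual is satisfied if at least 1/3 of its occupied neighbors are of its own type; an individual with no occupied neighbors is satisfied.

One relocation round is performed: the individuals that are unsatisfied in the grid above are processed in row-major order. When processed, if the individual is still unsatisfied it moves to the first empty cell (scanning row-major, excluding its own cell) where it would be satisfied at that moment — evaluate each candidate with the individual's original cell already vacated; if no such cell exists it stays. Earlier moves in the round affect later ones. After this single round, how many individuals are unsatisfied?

Initially unsatisfied (in order): (2,1), (2,2).
  (2,1) → (0,1).
  (2,2) → (0,0).
Resulting grid:
O X X
O - X
O - -
All satisfied now.

0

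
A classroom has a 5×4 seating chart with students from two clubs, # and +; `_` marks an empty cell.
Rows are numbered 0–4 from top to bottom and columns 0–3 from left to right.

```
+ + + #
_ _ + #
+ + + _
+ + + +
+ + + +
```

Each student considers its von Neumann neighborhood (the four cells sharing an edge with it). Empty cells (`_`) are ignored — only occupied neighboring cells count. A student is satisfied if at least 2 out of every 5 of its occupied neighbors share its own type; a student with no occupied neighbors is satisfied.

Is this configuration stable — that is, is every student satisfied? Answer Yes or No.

Yes

Row 0: (0,0)+ 1/1 ✓ · (0,1)+ 2/2 ✓ · (0,2)+ 2/3 ✓ · (0,3)# 1/2 ✓
Row 1: (1,2)+ 2/3 ✓ · (1,3)# 1/2 ✓
Row 2: (2,0)+ 2/2 ✓ · (2,1)+ 3/3 ✓ · (2,2)+ 3/3 ✓
Row 3: (3,0)+ 3/3 ✓ · (3,1)+ 4/4 ✓ · (3,2)+ 4/4 ✓ · (3,3)+ 2/2 ✓
Row 4: (4,0)+ 2/2 ✓ · (4,1)+ 3/3 ✓ · (4,2)+ 3/3 ✓ · (4,3)+ 2/2 ✓
All meet the threshold, so the configuration is stable.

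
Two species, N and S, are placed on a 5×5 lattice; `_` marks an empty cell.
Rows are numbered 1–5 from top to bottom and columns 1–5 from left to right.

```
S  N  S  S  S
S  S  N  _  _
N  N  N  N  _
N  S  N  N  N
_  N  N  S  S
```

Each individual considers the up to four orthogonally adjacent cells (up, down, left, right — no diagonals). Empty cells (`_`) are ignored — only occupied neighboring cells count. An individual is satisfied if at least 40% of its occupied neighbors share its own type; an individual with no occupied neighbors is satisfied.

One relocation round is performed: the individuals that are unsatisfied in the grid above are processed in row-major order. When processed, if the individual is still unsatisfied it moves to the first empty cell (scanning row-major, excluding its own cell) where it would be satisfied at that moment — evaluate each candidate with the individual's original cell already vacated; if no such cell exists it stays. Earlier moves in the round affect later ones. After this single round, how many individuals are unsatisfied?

Initially unsatisfied (in order): (1,2), (1,3), (2,2), (2,3), (4,2), (5,4).
  (1,2) → (2,4).
  (1,3): now satisfied by earlier moves; stays.
  (2,2) → (1,2).
  (2,3): now satisfied by earlier moves; stays.
  (4,2) → (2,2).
  (5,4) → (2,5).
Resulting grid:
S S S S S
S S N N S
N N N N _
N _ N N N
_ N N _ S
Unsatisfied now: (5,5).

1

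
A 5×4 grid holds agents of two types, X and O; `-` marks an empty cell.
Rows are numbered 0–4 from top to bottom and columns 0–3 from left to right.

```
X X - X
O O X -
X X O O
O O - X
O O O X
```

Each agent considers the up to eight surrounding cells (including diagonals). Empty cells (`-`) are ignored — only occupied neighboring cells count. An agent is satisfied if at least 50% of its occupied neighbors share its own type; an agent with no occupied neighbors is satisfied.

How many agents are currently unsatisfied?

7

(0,0)X 1/3 not
(0,1)X 2/4 satisfied
(0,3)X 1/1 satisfied
(1,0)O 1/5 not
(1,1)O 2/7 not
(1,2)X 3/6 satisfied
(2,0)X 1/5 not
(2,1)X 2/7 not
(2,2)O 3/6 satisfied
(2,3)O 1/3 not
(3,0)O 3/5 satisfied
(3,1)O 5/7 satisfied
(3,3)X 1/4 not
(4,0)O 3/3 satisfied
(4,1)O 4/4 satisfied
(4,2)O 2/4 satisfied
(4,3)X 1/2 satisfied
Unsatisfied: (0,0), (1,0), (1,1), (2,0), (2,1), (2,3), (3,3) — 7 in total.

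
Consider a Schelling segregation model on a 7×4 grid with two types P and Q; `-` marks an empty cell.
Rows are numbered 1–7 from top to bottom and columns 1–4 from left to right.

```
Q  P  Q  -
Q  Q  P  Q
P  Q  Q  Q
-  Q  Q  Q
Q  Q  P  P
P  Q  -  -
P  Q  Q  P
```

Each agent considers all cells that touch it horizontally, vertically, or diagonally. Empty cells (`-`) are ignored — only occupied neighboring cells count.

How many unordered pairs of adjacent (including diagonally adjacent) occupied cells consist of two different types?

28

Scan each occupied cell's neighbors to the right and below (and the two forward diagonals) so each pair is counted once.
Row 1: Q(1,1)–P(1,2)≠ Q(1,1)–Q(2,1)= Q(1,1)–Q(2,2)= P(1,2)–Q(1,3)≠ P(1,2)–Q(2,2)≠ P(1,2)–P(2,3)= P(1,2)–Q(2,1)≠ Q(1,3)–P(2,3)≠ Q(1,3)–Q(2,4)= Q(1,3)–Q(2,2)=  → 5/10 unlike.
Row 2: Q(2,1)–Q(2,2)= Q(2,1)–P(3,1)≠ Q(2,1)–Q(3,2)= Q(2,2)–P(2,3)≠ Q(2,2)–Q(3,2)= Q(2,2)–Q(3,3)= Q(2,2)–P(3,1)≠ P(2,3)–Q(2,4)≠ P(2,3)–Q(3,3)≠ P(2,3)–Q(3,4)≠ P(2,3)–Q(3,2)≠ Q(2,4)–Q(3,4)= Q(2,4)–Q(3,3)=  → 7/13 unlike.
Row 3: P(3,1)–Q(3,2)≠ P(3,1)–Q(4,2)≠ Q(3,2)–Q(3,3)= Q(3,2)–Q(4,2)= Q(3,2)–Q(4,3)= Q(3,3)–Q(3,4)= Q(3,3)–Q(4,3)= Q(3,3)–Q(4,4)= Q(3,3)–Q(4,2)= Q(3,4)–Q(4,4)= Q(3,4)–Q(4,3)=  → 2/11 unlike.
Row 4: Q(4,2)–Q(4,3)= Q(4,2)–Q(5,2)= Q(4,2)–P(5,3)≠ Q(4,2)–Q(5,1)= Q(4,3)–Q(4,4)= Q(4,3)–P(5,3)≠ Q(4,3)–P(5,4)≠ Q(4,3)–Q(5,2)= Q(4,4)–P(5,4)≠ Q(4,4)–P(5,3)≠  → 5/10 unlike.
Row 5: Q(5,1)–Q(5,2)= Q(5,1)–P(6,1)≠ Q(5,1)–Q(6,2)= Q(5,2)–P(5,3)≠ Q(5,2)–Q(6,2)= Q(5,2)–P(6,1)≠ P(5,3)–P(5,4)= P(5,3)–Q(6,2)≠  → 4/8 unlike.
Row 6: P(6,1)–Q(6,2)≠ P(6,1)–P(7,1)= P(6,1)–Q(7,2)≠ Q(6,2)–Q(7,2)= Q(6,2)–Q(7,3)= Q(6,2)–P(7,1)≠  → 3/6 unlike.
Row 7: P(7,1)–Q(7,2)≠ Q(7,2)–Q(7,3)= Q(7,3)–P(7,4)≠  → 2/3 unlike.
Total adjacent occupied pairs: 61; unlike-type pairs: 28.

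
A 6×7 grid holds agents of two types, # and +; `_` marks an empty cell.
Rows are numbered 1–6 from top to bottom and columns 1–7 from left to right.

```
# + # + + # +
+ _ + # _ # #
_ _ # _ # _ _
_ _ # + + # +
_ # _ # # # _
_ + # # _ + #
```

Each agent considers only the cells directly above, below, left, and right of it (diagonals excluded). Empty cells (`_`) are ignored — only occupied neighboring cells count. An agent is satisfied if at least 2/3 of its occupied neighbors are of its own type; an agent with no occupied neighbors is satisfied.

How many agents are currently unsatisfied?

Row 1: (1,1)# 0/2 ✗ · (1,2)+ 0/2 ✗ · (1,3)# 0/3 ✗ · (1,4)+ 1/3 ✗ · (1,5)+ 1/2 ✗ · (1,6)# 1/3 ✗ · (1,7)+ 0/2 ✗
Row 2: (2,1)+ 0/1 ✗ · (2,3)+ 0/3 ✗ · (2,4)# 0/2 ✗ · (2,6)# 2/2 ✓ · (2,7)# 1/2 ✗
Row 3: (3,3)# 1/2 ✗ · (3,5)# 0/1 ✗
Row 4: (4,3)# 1/2 ✗ · (4,4)+ 1/3 ✗ · (4,5)+ 1/4 ✗ · (4,6)# 1/3 ✗ · (4,7)+ 0/1 ✗
Row 5: (5,2)# 0/1 ✗ · (5,4)# 2/3 ✓ · (5,5)# 2/3 ✓ · (5,6)# 2/3 ✓
Row 6: (6,2)+ 0/2 ✗ · (6,3)# 1/2 ✗ · (6,4)# 2/2 ✓ · (6,6)+ 0/2 ✗ · (6,7)# 0/1 ✗
Unsatisfied: (1,1), (1,2), (1,3), (1,4), (1,5), (1,6), (1,7), (2,1), (2,3), (2,4), (2,7), (3,3), (3,5), (4,3), (4,4), (4,5), (4,6), (4,7), (5,2), (6,2), (6,3), (6,6), (6,7) — 23 in total.

23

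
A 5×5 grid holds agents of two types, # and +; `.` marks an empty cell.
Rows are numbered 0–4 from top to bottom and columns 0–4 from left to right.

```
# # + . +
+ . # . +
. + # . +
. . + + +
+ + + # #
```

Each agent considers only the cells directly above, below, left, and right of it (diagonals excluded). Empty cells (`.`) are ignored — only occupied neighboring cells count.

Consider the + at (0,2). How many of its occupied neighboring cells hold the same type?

0

Occupied neighbors of (0,2): (1,2)=#, (0,1)=#.
Same type (+): 0 of 2.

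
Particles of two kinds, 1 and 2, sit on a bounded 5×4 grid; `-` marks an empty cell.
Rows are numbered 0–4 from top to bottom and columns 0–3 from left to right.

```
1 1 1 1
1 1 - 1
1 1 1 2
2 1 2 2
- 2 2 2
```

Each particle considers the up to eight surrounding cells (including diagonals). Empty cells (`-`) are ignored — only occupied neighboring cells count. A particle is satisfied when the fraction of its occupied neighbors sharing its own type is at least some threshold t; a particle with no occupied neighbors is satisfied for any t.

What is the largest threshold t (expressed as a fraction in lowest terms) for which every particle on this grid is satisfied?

Row 0: (0,0)1 3/3 · (0,1)1 4/4 · (0,2)1 4/4 · (0,3)1 2/2
Row 1: (1,0)1 5/5 · (1,1)1 7/7 · (1,3)1 3/4
Row 2: (2,0)1 4/5 · (2,1)1 5/7 · (2,2)1 4/7 · (2,3)2 2/4
Row 3: (3,0)2 1/4 · (3,1)1 3/7 · (3,2)2 5/8 · (3,3)2 4/5
Row 4: (4,1)2 3/4 · (4,2)2 4/5 · (4,3)2 3/3
The smallest same-type fraction is 1/4 at (3,0), which reduces to 1/4. Any threshold above that leaves this particle unsatisfied.

1/4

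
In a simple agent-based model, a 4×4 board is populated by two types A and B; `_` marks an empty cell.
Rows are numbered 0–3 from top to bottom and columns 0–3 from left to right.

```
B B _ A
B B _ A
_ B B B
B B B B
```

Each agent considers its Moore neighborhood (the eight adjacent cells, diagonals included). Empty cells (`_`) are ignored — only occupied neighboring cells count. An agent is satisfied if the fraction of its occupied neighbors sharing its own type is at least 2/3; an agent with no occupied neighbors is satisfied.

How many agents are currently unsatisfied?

(0,0)B 3/3 ok
(0,1)B 3/3 ok
(0,3)A 1/1 ok
(1,0)B 4/4 ok
(1,1)B 5/5 ok
(1,3)A 1/3 unhappy
(2,1)B 6/6 ok
(2,2)B 6/7 ok
(2,3)B 3/4 ok
(3,0)B 2/2 ok
(3,1)B 4/4 ok
(3,2)B 5/5 ok
(3,3)B 3/3 ok
Unsatisfied: (1,3) — 1 in total.

1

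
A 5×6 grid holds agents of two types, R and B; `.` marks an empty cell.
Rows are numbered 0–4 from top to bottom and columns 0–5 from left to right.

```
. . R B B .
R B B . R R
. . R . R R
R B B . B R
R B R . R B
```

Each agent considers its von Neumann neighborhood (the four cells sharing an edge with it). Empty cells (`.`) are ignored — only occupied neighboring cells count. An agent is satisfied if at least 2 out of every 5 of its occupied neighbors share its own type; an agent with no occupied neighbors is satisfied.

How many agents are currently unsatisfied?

11

(0,2)R 0/2 not
(0,3)B 1/2 satisfied
(0,4)B 1/2 satisfied
(1,0)R 0/1 not
(1,1)B 1/2 satisfied
(1,2)B 1/3 not
(1,4)R 2/3 satisfied
(1,5)R 2/2 satisfied
(2,2)R 0/2 not
(2,4)R 2/3 satisfied
(2,5)R 3/3 satisfied
(3,0)R 1/2 satisfied
(3,1)B 2/3 satisfied
(3,2)B 1/3 not
(3,4)B 0/3 not
(3,5)R 1/3 not
(4,0)R 1/2 satisfied
(4,1)B 1/3 not
(4,2)R 0/2 not
(4,4)R 0/2 not
(4,5)B 0/2 not
Unsatisfied: (0,2), (1,0), (1,2), (2,2), (3,2), (3,4), (3,5), (4,1), (4,2), (4,4), (4,5) — 11 in total.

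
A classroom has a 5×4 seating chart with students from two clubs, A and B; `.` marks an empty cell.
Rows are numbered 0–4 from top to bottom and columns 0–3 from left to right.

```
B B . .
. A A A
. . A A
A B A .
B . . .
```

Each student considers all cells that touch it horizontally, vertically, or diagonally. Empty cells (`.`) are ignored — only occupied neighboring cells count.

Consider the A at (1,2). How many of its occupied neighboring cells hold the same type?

Occupied neighbors of (1,2): (0,1)=B, (1,1)=A, (1,3)=A, (2,2)=A, (2,3)=A.
Same type (A): 4 of 5.

4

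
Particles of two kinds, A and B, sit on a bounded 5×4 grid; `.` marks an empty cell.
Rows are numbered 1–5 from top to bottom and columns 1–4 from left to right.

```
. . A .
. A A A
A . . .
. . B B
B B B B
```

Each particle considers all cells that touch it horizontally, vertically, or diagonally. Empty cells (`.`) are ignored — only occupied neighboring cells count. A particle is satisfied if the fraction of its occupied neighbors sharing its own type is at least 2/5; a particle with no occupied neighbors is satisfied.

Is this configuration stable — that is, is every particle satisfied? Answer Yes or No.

Row 1: (1,3)A 3/3 satisfied
Row 2: (2,2)A 3/3 satisfied · (2,3)A 3/3 satisfied · (2,4)A 2/2 satisfied
Row 3: (3,1)A 1/1 satisfied
Row 4: (4,3)B 4/4 satisfied · (4,4)B 3/3 satisfied
Row 5: (5,1)B 1/1 satisfied · (5,2)B 3/3 satisfied · (5,3)B 4/4 satisfied · (5,4)B 3/3 satisfied
All meet the threshold, so the configuration is stable.

Yes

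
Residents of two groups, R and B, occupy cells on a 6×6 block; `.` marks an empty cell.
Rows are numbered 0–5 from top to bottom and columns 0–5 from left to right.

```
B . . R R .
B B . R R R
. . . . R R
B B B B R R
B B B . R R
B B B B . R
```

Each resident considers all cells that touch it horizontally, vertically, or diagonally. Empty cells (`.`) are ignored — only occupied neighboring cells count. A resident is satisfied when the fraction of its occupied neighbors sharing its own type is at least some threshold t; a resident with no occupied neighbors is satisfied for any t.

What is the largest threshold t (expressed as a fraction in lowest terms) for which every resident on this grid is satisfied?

2/5

Row 0: (0,0)B 2/2 · (0,3)R 3/3 · (0,4)R 4/4
Row 1: (1,0)B 2/2 · (1,1)B 2/2 · (1,3)R 4/4 · (1,4)R 6/6 · (1,5)R 4/4
Row 2: (2,4)R 6/7 · (2,5)R 5/5
Row 3: (3,0)B 3/3 · (3,1)B 5/5 · (3,2)B 4/4 · (3,3)B 2/5 · (3,4)R 5/6 · (3,5)R 5/5
Row 4: (4,0)B 5/5 · (4,1)B 8/8 · (4,2)B 7/7 · (4,4)R 4/6 · (4,5)R 4/4
Row 5: (5,0)B 3/3 · (5,1)B 5/5 · (5,2)B 4/4 · (5,3)B 2/3 · (5,5)R 2/2
The smallest same-type fraction is 2/5 at (3,3), which reduces to 2/5. Any threshold above that leaves this resident unsatisfied.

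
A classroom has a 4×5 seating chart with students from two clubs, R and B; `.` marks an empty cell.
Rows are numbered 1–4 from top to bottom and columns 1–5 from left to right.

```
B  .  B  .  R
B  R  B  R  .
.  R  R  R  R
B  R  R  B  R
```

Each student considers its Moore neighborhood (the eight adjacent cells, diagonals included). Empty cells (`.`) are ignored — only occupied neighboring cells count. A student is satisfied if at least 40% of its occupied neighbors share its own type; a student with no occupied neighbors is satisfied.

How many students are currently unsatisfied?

6

Row 1: (1,1)B 1/2 satisfied · (1,3)B 1/3 not · (1,5)R 1/1 satisfied
Row 2: (2,1)B 1/3 not · (2,2)R 2/6 not · (2,3)B 1/6 not · (2,4)R 4/6 satisfied
Row 3: (3,2)R 4/7 satisfied · (3,3)R 6/8 satisfied · (3,4)R 5/7 satisfied · (3,5)R 3/4 satisfied
Row 4: (4,1)B 0/2 not · (4,2)R 3/4 satisfied · (4,3)R 4/5 satisfied · (4,4)B 0/5 not · (4,5)R 2/3 satisfied
Unsatisfied: (1,3), (2,1), (2,2), (2,3), (4,1), (4,4) — 6 in total.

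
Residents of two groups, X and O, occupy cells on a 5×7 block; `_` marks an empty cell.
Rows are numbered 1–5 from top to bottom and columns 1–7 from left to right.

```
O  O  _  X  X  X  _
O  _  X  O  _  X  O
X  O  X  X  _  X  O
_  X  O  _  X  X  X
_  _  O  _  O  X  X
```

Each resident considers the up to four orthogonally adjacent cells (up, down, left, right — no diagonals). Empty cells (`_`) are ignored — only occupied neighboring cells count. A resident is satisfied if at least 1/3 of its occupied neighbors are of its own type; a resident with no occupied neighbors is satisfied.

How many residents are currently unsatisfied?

Row 1: (1,1)O 2/2 satisfied · (1,2)O 1/1 satisfied · (1,4)X 1/2 satisfied · (1,5)X 2/2 satisfied · (1,6)X 2/2 satisfied
Row 2: (2,1)O 1/2 satisfied · (2,3)X 1/2 satisfied · (2,4)O 0/3 not · (2,6)X 2/3 satisfied · (2,7)O 1/2 satisfied
Row 3: (3,1)X 0/2 not · (3,2)O 0/3 not · (3,3)X 2/4 satisfied · (3,4)X 1/2 satisfied · (3,6)X 2/3 satisfied · (3,7)O 1/3 satisfied
Row 4: (4,2)X 0/2 not · (4,3)O 1/3 satisfied · (4,5)X 1/2 satisfied · (4,6)X 4/4 satisfied · (4,7)X 2/3 satisfied
Row 5: (5,3)O 1/1 satisfied · (5,5)O 0/2 not · (5,6)X 2/3 satisfied · (5,7)X 2/2 satisfied
Unsatisfied: (2,4), (3,1), (3,2), (4,2), (5,5) — 5 in total.

5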